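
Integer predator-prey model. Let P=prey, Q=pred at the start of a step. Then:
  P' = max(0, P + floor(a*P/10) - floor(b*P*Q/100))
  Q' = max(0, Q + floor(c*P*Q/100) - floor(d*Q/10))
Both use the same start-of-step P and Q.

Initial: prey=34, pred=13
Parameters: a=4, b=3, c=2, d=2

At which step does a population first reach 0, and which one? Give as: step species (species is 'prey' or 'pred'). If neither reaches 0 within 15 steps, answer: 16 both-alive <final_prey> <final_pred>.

Answer: 5 prey

Derivation:
Step 1: prey: 34+13-13=34; pred: 13+8-2=19
Step 2: prey: 34+13-19=28; pred: 19+12-3=28
Step 3: prey: 28+11-23=16; pred: 28+15-5=38
Step 4: prey: 16+6-18=4; pred: 38+12-7=43
Step 5: prey: 4+1-5=0; pred: 43+3-8=38
First extinction: prey at step 5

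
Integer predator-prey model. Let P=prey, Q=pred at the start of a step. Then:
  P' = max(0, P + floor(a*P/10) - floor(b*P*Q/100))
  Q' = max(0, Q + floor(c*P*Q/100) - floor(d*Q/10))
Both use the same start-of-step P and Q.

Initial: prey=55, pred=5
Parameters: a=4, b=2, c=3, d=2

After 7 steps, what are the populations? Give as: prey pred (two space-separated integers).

Answer: 0 151

Derivation:
Step 1: prey: 55+22-5=72; pred: 5+8-1=12
Step 2: prey: 72+28-17=83; pred: 12+25-2=35
Step 3: prey: 83+33-58=58; pred: 35+87-7=115
Step 4: prey: 58+23-133=0; pred: 115+200-23=292
Step 5: prey: 0+0-0=0; pred: 292+0-58=234
Step 6: prey: 0+0-0=0; pred: 234+0-46=188
Step 7: prey: 0+0-0=0; pred: 188+0-37=151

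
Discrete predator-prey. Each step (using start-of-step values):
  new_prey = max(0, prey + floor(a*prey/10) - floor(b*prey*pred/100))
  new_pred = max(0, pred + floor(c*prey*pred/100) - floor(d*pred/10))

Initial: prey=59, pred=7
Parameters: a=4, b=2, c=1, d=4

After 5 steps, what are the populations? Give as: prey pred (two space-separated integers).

Step 1: prey: 59+23-8=74; pred: 7+4-2=9
Step 2: prey: 74+29-13=90; pred: 9+6-3=12
Step 3: prey: 90+36-21=105; pred: 12+10-4=18
Step 4: prey: 105+42-37=110; pred: 18+18-7=29
Step 5: prey: 110+44-63=91; pred: 29+31-11=49

Answer: 91 49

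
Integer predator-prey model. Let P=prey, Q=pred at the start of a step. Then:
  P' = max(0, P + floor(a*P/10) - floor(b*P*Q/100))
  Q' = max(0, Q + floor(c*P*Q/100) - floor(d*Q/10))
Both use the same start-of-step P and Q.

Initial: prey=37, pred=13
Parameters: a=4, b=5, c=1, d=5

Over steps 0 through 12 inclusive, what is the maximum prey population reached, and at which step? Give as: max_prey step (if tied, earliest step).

Answer: 226 12

Derivation:
Step 1: prey: 37+14-24=27; pred: 13+4-6=11
Step 2: prey: 27+10-14=23; pred: 11+2-5=8
Step 3: prey: 23+9-9=23; pred: 8+1-4=5
Step 4: prey: 23+9-5=27; pred: 5+1-2=4
Step 5: prey: 27+10-5=32; pred: 4+1-2=3
Step 6: prey: 32+12-4=40; pred: 3+0-1=2
Step 7: prey: 40+16-4=52; pred: 2+0-1=1
Step 8: prey: 52+20-2=70; pred: 1+0-0=1
Step 9: prey: 70+28-3=95; pred: 1+0-0=1
Step 10: prey: 95+38-4=129; pred: 1+0-0=1
Step 11: prey: 129+51-6=174; pred: 1+1-0=2
Step 12: prey: 174+69-17=226; pred: 2+3-1=4
Max prey = 226 at step 12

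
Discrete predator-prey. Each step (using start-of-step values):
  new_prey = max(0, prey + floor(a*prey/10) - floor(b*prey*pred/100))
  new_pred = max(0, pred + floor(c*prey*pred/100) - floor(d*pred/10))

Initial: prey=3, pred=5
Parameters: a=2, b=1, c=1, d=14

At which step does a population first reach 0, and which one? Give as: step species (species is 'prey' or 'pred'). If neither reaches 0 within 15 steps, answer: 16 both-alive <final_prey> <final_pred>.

Answer: 1 pred

Derivation:
Step 1: prey: 3+0-0=3; pred: 5+0-7=0
First extinction: pred at step 1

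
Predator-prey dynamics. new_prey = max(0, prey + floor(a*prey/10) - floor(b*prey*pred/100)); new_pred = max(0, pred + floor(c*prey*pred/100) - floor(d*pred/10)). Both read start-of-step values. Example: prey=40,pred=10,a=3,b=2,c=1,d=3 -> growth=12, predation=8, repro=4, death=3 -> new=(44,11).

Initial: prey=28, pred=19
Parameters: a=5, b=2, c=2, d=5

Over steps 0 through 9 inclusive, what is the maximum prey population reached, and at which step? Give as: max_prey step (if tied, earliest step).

Answer: 39 3

Derivation:
Step 1: prey: 28+14-10=32; pred: 19+10-9=20
Step 2: prey: 32+16-12=36; pred: 20+12-10=22
Step 3: prey: 36+18-15=39; pred: 22+15-11=26
Step 4: prey: 39+19-20=38; pred: 26+20-13=33
Step 5: prey: 38+19-25=32; pred: 33+25-16=42
Step 6: prey: 32+16-26=22; pred: 42+26-21=47
Step 7: prey: 22+11-20=13; pred: 47+20-23=44
Step 8: prey: 13+6-11=8; pred: 44+11-22=33
Step 9: prey: 8+4-5=7; pred: 33+5-16=22
Max prey = 39 at step 3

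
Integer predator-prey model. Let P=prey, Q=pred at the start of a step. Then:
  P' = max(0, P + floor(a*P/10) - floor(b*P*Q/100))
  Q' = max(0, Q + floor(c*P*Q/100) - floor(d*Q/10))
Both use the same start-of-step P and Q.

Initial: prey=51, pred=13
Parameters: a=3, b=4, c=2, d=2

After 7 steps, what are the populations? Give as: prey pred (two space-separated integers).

Step 1: prey: 51+15-26=40; pred: 13+13-2=24
Step 2: prey: 40+12-38=14; pred: 24+19-4=39
Step 3: prey: 14+4-21=0; pred: 39+10-7=42
Step 4: prey: 0+0-0=0; pred: 42+0-8=34
Step 5: prey: 0+0-0=0; pred: 34+0-6=28
Step 6: prey: 0+0-0=0; pred: 28+0-5=23
Step 7: prey: 0+0-0=0; pred: 23+0-4=19

Answer: 0 19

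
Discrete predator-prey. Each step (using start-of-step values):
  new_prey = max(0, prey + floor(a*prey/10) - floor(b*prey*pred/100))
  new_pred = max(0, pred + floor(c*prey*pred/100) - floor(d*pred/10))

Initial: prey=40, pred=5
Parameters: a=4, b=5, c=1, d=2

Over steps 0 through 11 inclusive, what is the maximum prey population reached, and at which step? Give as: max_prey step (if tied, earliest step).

Step 1: prey: 40+16-10=46; pred: 5+2-1=6
Step 2: prey: 46+18-13=51; pred: 6+2-1=7
Step 3: prey: 51+20-17=54; pred: 7+3-1=9
Step 4: prey: 54+21-24=51; pred: 9+4-1=12
Step 5: prey: 51+20-30=41; pred: 12+6-2=16
Step 6: prey: 41+16-32=25; pred: 16+6-3=19
Step 7: prey: 25+10-23=12; pred: 19+4-3=20
Step 8: prey: 12+4-12=4; pred: 20+2-4=18
Step 9: prey: 4+1-3=2; pred: 18+0-3=15
Step 10: prey: 2+0-1=1; pred: 15+0-3=12
Step 11: prey: 1+0-0=1; pred: 12+0-2=10
Max prey = 54 at step 3

Answer: 54 3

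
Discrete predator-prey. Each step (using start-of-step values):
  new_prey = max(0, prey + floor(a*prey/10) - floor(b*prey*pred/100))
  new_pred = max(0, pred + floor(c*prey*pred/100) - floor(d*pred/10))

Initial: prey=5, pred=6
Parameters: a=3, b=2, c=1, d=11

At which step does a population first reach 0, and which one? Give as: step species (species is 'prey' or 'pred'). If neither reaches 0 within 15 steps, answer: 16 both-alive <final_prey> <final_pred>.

Answer: 1 pred

Derivation:
Step 1: prey: 5+1-0=6; pred: 6+0-6=0
First extinction: pred at step 1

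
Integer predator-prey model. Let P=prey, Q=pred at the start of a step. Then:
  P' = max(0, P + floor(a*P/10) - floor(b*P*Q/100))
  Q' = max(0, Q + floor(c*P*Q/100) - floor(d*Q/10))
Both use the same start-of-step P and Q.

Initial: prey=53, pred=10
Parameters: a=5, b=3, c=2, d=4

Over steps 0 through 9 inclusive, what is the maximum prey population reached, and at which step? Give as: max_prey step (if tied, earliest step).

Answer: 66 2

Derivation:
Step 1: prey: 53+26-15=64; pred: 10+10-4=16
Step 2: prey: 64+32-30=66; pred: 16+20-6=30
Step 3: prey: 66+33-59=40; pred: 30+39-12=57
Step 4: prey: 40+20-68=0; pred: 57+45-22=80
Step 5: prey: 0+0-0=0; pred: 80+0-32=48
Step 6: prey: 0+0-0=0; pred: 48+0-19=29
Step 7: prey: 0+0-0=0; pred: 29+0-11=18
Step 8: prey: 0+0-0=0; pred: 18+0-7=11
Step 9: prey: 0+0-0=0; pred: 11+0-4=7
Max prey = 66 at step 2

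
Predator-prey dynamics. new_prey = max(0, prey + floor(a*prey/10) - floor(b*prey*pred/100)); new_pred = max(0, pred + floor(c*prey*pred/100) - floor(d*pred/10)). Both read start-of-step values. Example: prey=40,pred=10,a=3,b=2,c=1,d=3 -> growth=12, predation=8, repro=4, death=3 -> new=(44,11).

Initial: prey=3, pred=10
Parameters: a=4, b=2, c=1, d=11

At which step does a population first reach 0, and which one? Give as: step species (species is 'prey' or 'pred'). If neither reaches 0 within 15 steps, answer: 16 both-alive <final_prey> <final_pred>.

Step 1: prey: 3+1-0=4; pred: 10+0-11=0
First extinction: pred at step 1

Answer: 1 pred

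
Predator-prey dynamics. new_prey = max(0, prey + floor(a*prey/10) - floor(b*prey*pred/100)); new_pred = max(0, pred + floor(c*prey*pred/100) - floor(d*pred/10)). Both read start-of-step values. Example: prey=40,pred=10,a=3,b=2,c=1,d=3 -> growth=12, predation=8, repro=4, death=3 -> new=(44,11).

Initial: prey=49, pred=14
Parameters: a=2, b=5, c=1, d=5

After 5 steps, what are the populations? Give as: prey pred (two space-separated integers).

Answer: 8 2

Derivation:
Step 1: prey: 49+9-34=24; pred: 14+6-7=13
Step 2: prey: 24+4-15=13; pred: 13+3-6=10
Step 3: prey: 13+2-6=9; pred: 10+1-5=6
Step 4: prey: 9+1-2=8; pred: 6+0-3=3
Step 5: prey: 8+1-1=8; pred: 3+0-1=2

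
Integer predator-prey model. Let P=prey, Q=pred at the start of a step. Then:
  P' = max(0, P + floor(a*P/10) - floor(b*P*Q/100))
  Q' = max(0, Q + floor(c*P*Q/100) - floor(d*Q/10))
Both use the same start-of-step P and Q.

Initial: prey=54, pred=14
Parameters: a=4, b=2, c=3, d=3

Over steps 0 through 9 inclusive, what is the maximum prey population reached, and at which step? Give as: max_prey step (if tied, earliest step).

Answer: 60 1

Derivation:
Step 1: prey: 54+21-15=60; pred: 14+22-4=32
Step 2: prey: 60+24-38=46; pred: 32+57-9=80
Step 3: prey: 46+18-73=0; pred: 80+110-24=166
Step 4: prey: 0+0-0=0; pred: 166+0-49=117
Step 5: prey: 0+0-0=0; pred: 117+0-35=82
Step 6: prey: 0+0-0=0; pred: 82+0-24=58
Step 7: prey: 0+0-0=0; pred: 58+0-17=41
Step 8: prey: 0+0-0=0; pred: 41+0-12=29
Step 9: prey: 0+0-0=0; pred: 29+0-8=21
Max prey = 60 at step 1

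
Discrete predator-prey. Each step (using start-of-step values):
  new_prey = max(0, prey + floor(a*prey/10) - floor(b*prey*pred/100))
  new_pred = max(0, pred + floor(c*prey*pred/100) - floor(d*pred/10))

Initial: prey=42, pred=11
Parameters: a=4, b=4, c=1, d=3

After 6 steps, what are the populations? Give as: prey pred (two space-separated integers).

Answer: 19 12

Derivation:
Step 1: prey: 42+16-18=40; pred: 11+4-3=12
Step 2: prey: 40+16-19=37; pred: 12+4-3=13
Step 3: prey: 37+14-19=32; pred: 13+4-3=14
Step 4: prey: 32+12-17=27; pred: 14+4-4=14
Step 5: prey: 27+10-15=22; pred: 14+3-4=13
Step 6: prey: 22+8-11=19; pred: 13+2-3=12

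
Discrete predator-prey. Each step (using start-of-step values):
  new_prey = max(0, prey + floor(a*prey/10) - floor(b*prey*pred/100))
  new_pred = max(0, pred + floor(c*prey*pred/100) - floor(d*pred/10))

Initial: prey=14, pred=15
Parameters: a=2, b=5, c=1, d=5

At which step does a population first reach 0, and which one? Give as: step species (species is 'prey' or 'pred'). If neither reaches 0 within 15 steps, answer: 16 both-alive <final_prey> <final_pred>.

Step 1: prey: 14+2-10=6; pred: 15+2-7=10
Step 2: prey: 6+1-3=4; pred: 10+0-5=5
Step 3: prey: 4+0-1=3; pred: 5+0-2=3
Step 4: prey: 3+0-0=3; pred: 3+0-1=2
Step 5: prey: 3+0-0=3; pred: 2+0-1=1
Step 6: prey: 3+0-0=3; pred: 1+0-0=1
Steps 7-15: state stable at prey=3, pred=1 (no change)
No extinction within 15 steps

Answer: 16 both-alive 3 1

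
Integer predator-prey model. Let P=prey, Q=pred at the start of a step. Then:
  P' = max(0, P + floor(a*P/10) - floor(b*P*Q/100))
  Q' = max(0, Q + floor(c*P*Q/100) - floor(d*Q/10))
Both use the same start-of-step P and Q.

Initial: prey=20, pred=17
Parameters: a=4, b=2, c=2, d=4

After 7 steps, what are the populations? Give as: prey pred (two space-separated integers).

Step 1: prey: 20+8-6=22; pred: 17+6-6=17
Step 2: prey: 22+8-7=23; pred: 17+7-6=18
Step 3: prey: 23+9-8=24; pred: 18+8-7=19
Step 4: prey: 24+9-9=24; pred: 19+9-7=21
Step 5: prey: 24+9-10=23; pred: 21+10-8=23
Step 6: prey: 23+9-10=22; pred: 23+10-9=24
Step 7: prey: 22+8-10=20; pred: 24+10-9=25

Answer: 20 25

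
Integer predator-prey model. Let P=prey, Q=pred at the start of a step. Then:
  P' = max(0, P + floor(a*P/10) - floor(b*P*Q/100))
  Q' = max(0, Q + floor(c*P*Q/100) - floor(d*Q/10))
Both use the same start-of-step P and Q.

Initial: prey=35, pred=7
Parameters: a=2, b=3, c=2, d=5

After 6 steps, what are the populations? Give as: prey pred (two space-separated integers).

Step 1: prey: 35+7-7=35; pred: 7+4-3=8
Step 2: prey: 35+7-8=34; pred: 8+5-4=9
Step 3: prey: 34+6-9=31; pred: 9+6-4=11
Step 4: prey: 31+6-10=27; pred: 11+6-5=12
Step 5: prey: 27+5-9=23; pred: 12+6-6=12
Step 6: prey: 23+4-8=19; pred: 12+5-6=11

Answer: 19 11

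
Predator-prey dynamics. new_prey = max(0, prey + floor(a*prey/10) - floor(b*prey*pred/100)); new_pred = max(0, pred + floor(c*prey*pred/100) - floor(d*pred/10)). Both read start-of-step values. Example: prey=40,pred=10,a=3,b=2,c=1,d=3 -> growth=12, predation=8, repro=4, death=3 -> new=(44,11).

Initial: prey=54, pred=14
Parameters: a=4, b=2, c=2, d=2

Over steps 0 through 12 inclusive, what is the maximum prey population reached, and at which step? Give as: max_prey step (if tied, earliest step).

Answer: 60 1

Derivation:
Step 1: prey: 54+21-15=60; pred: 14+15-2=27
Step 2: prey: 60+24-32=52; pred: 27+32-5=54
Step 3: prey: 52+20-56=16; pred: 54+56-10=100
Step 4: prey: 16+6-32=0; pred: 100+32-20=112
Step 5: prey: 0+0-0=0; pred: 112+0-22=90
Step 6: prey: 0+0-0=0; pred: 90+0-18=72
Step 7: prey: 0+0-0=0; pred: 72+0-14=58
Step 8: prey: 0+0-0=0; pred: 58+0-11=47
Step 9: prey: 0+0-0=0; pred: 47+0-9=38
Step 10: prey: 0+0-0=0; pred: 38+0-7=31
Step 11: prey: 0+0-0=0; pred: 31+0-6=25
Step 12: prey: 0+0-0=0; pred: 25+0-5=20
Max prey = 60 at step 1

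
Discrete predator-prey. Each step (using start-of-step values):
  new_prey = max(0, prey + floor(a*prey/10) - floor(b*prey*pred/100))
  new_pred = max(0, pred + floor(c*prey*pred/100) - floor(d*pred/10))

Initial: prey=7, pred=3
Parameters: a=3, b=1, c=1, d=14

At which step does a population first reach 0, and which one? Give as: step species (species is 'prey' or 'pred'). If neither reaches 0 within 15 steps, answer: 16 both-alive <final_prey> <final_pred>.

Answer: 1 pred

Derivation:
Step 1: prey: 7+2-0=9; pred: 3+0-4=0
First extinction: pred at step 1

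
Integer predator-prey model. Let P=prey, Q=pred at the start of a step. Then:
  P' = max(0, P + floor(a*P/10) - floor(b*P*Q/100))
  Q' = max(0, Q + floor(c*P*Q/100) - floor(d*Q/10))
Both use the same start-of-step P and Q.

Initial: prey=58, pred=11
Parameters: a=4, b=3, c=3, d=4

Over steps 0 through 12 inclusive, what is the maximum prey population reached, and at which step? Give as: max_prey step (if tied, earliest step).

Answer: 62 1

Derivation:
Step 1: prey: 58+23-19=62; pred: 11+19-4=26
Step 2: prey: 62+24-48=38; pred: 26+48-10=64
Step 3: prey: 38+15-72=0; pred: 64+72-25=111
Step 4: prey: 0+0-0=0; pred: 111+0-44=67
Step 5: prey: 0+0-0=0; pred: 67+0-26=41
Step 6: prey: 0+0-0=0; pred: 41+0-16=25
Step 7: prey: 0+0-0=0; pred: 25+0-10=15
Step 8: prey: 0+0-0=0; pred: 15+0-6=9
Step 9: prey: 0+0-0=0; pred: 9+0-3=6
Step 10: prey: 0+0-0=0; pred: 6+0-2=4
Step 11: prey: 0+0-0=0; pred: 4+0-1=3
Step 12: prey: 0+0-0=0; pred: 3+0-1=2
Max prey = 62 at step 1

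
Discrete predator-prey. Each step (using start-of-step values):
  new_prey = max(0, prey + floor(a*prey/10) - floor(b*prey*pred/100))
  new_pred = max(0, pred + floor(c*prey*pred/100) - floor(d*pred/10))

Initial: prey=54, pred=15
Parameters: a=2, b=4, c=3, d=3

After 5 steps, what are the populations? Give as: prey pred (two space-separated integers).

Answer: 0 21

Derivation:
Step 1: prey: 54+10-32=32; pred: 15+24-4=35
Step 2: prey: 32+6-44=0; pred: 35+33-10=58
Step 3: prey: 0+0-0=0; pred: 58+0-17=41
Step 4: prey: 0+0-0=0; pred: 41+0-12=29
Step 5: prey: 0+0-0=0; pred: 29+0-8=21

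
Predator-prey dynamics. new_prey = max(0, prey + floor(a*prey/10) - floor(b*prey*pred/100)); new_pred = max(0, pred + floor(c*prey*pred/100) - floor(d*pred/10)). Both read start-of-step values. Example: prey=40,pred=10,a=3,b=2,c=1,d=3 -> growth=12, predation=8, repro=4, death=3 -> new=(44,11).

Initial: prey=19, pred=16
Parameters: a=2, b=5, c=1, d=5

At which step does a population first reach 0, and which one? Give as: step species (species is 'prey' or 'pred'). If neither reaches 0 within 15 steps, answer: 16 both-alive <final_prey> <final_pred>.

Step 1: prey: 19+3-15=7; pred: 16+3-8=11
Step 2: prey: 7+1-3=5; pred: 11+0-5=6
Step 3: prey: 5+1-1=5; pred: 6+0-3=3
Step 4: prey: 5+1-0=6; pred: 3+0-1=2
Step 5: prey: 6+1-0=7; pred: 2+0-1=1
Step 6: prey: 7+1-0=8; pred: 1+0-0=1
Step 7: prey: 8+1-0=9; pred: 1+0-0=1
Step 8: prey: 9+1-0=10; pred: 1+0-0=1
Step 9: prey: 10+2-0=12; pred: 1+0-0=1
Step 10: prey: 12+2-0=14; pred: 1+0-0=1
Step 11: prey: 14+2-0=16; pred: 1+0-0=1
Step 12: prey: 16+3-0=19; pred: 1+0-0=1
Step 13: prey: 19+3-0=22; pred: 1+0-0=1
Step 14: prey: 22+4-1=25; pred: 1+0-0=1
Step 15: prey: 25+5-1=29; pred: 1+0-0=1
No extinction within 15 steps

Answer: 16 both-alive 29 1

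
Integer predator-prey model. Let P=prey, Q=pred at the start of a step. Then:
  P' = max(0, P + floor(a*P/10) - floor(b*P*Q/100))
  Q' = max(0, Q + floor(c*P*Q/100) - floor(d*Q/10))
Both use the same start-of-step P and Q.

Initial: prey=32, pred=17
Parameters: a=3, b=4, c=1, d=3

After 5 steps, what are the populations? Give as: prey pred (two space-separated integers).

Step 1: prey: 32+9-21=20; pred: 17+5-5=17
Step 2: prey: 20+6-13=13; pred: 17+3-5=15
Step 3: prey: 13+3-7=9; pred: 15+1-4=12
Step 4: prey: 9+2-4=7; pred: 12+1-3=10
Step 5: prey: 7+2-2=7; pred: 10+0-3=7

Answer: 7 7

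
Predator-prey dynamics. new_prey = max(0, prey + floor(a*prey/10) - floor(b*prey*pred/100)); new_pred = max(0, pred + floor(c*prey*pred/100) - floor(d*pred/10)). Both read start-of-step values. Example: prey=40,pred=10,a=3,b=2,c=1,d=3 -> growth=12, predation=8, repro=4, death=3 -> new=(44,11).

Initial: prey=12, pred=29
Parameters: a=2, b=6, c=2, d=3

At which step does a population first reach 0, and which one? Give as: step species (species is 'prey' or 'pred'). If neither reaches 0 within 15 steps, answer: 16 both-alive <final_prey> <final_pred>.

Step 1: prey: 12+2-20=0; pred: 29+6-8=27
First extinction: prey at step 1

Answer: 1 prey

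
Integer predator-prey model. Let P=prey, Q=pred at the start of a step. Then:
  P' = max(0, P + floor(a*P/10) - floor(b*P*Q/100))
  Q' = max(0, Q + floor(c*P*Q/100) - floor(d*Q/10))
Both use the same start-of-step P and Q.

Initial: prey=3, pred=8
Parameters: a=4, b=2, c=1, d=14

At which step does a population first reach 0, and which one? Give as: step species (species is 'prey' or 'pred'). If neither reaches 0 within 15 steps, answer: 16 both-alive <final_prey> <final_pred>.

Answer: 1 pred

Derivation:
Step 1: prey: 3+1-0=4; pred: 8+0-11=0
First extinction: pred at step 1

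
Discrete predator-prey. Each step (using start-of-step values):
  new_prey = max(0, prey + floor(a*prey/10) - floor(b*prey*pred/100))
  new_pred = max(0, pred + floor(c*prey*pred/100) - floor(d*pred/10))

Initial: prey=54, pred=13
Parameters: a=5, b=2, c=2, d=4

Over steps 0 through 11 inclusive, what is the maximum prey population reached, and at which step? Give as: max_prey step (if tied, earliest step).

Answer: 71 2

Derivation:
Step 1: prey: 54+27-14=67; pred: 13+14-5=22
Step 2: prey: 67+33-29=71; pred: 22+29-8=43
Step 3: prey: 71+35-61=45; pred: 43+61-17=87
Step 4: prey: 45+22-78=0; pred: 87+78-34=131
Step 5: prey: 0+0-0=0; pred: 131+0-52=79
Step 6: prey: 0+0-0=0; pred: 79+0-31=48
Step 7: prey: 0+0-0=0; pred: 48+0-19=29
Step 8: prey: 0+0-0=0; pred: 29+0-11=18
Step 9: prey: 0+0-0=0; pred: 18+0-7=11
Step 10: prey: 0+0-0=0; pred: 11+0-4=7
Step 11: prey: 0+0-0=0; pred: 7+0-2=5
Max prey = 71 at step 2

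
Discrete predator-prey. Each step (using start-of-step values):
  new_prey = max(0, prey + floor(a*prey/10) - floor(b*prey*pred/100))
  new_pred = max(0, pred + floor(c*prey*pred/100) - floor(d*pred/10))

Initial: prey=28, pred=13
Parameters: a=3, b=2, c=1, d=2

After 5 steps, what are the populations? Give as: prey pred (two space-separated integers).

Answer: 26 19

Derivation:
Step 1: prey: 28+8-7=29; pred: 13+3-2=14
Step 2: prey: 29+8-8=29; pred: 14+4-2=16
Step 3: prey: 29+8-9=28; pred: 16+4-3=17
Step 4: prey: 28+8-9=27; pred: 17+4-3=18
Step 5: prey: 27+8-9=26; pred: 18+4-3=19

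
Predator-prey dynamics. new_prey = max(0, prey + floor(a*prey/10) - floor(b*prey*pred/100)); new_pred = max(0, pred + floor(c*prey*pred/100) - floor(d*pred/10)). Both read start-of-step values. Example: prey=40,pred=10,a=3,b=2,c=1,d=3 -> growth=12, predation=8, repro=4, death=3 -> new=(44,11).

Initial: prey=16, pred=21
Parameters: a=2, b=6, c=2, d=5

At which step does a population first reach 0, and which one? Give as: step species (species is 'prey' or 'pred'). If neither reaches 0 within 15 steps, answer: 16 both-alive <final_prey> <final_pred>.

Answer: 1 prey

Derivation:
Step 1: prey: 16+3-20=0; pred: 21+6-10=17
First extinction: prey at step 1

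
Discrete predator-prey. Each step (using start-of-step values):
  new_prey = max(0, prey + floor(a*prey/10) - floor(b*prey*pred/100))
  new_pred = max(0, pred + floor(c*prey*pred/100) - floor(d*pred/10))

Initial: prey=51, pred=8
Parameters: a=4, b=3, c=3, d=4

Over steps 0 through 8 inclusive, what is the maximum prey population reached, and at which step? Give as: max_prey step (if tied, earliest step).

Step 1: prey: 51+20-12=59; pred: 8+12-3=17
Step 2: prey: 59+23-30=52; pred: 17+30-6=41
Step 3: prey: 52+20-63=9; pred: 41+63-16=88
Step 4: prey: 9+3-23=0; pred: 88+23-35=76
Step 5: prey: 0+0-0=0; pred: 76+0-30=46
Step 6: prey: 0+0-0=0; pred: 46+0-18=28
Step 7: prey: 0+0-0=0; pred: 28+0-11=17
Step 8: prey: 0+0-0=0; pred: 17+0-6=11
Max prey = 59 at step 1

Answer: 59 1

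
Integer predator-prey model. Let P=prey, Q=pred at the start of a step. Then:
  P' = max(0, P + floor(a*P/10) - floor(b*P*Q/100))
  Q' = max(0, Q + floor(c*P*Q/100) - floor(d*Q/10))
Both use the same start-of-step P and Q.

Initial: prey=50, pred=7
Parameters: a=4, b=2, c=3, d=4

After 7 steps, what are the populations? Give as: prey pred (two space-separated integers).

Step 1: prey: 50+20-7=63; pred: 7+10-2=15
Step 2: prey: 63+25-18=70; pred: 15+28-6=37
Step 3: prey: 70+28-51=47; pred: 37+77-14=100
Step 4: prey: 47+18-94=0; pred: 100+141-40=201
Step 5: prey: 0+0-0=0; pred: 201+0-80=121
Step 6: prey: 0+0-0=0; pred: 121+0-48=73
Step 7: prey: 0+0-0=0; pred: 73+0-29=44

Answer: 0 44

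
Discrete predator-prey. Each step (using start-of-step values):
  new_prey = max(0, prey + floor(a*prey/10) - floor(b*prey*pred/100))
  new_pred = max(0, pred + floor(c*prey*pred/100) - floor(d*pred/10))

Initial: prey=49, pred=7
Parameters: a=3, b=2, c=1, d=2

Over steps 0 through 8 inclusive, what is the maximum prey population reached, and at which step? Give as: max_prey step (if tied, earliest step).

Answer: 67 3

Derivation:
Step 1: prey: 49+14-6=57; pred: 7+3-1=9
Step 2: prey: 57+17-10=64; pred: 9+5-1=13
Step 3: prey: 64+19-16=67; pred: 13+8-2=19
Step 4: prey: 67+20-25=62; pred: 19+12-3=28
Step 5: prey: 62+18-34=46; pred: 28+17-5=40
Step 6: prey: 46+13-36=23; pred: 40+18-8=50
Step 7: prey: 23+6-23=6; pred: 50+11-10=51
Step 8: prey: 6+1-6=1; pred: 51+3-10=44
Max prey = 67 at step 3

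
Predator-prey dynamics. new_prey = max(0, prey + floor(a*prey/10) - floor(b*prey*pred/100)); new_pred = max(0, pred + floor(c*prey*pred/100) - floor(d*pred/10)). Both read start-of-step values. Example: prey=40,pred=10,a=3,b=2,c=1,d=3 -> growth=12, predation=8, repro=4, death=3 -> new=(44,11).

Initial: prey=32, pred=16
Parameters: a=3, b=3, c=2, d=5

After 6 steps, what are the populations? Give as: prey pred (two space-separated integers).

Step 1: prey: 32+9-15=26; pred: 16+10-8=18
Step 2: prey: 26+7-14=19; pred: 18+9-9=18
Step 3: prey: 19+5-10=14; pred: 18+6-9=15
Step 4: prey: 14+4-6=12; pred: 15+4-7=12
Step 5: prey: 12+3-4=11; pred: 12+2-6=8
Step 6: prey: 11+3-2=12; pred: 8+1-4=5

Answer: 12 5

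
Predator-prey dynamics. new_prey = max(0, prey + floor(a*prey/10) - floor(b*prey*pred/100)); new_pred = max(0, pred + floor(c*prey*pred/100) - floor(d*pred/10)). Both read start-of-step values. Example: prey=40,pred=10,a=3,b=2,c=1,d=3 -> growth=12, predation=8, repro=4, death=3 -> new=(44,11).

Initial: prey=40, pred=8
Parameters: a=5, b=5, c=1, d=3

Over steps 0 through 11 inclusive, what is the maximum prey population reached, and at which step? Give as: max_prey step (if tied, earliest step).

Answer: 47 2

Derivation:
Step 1: prey: 40+20-16=44; pred: 8+3-2=9
Step 2: prey: 44+22-19=47; pred: 9+3-2=10
Step 3: prey: 47+23-23=47; pred: 10+4-3=11
Step 4: prey: 47+23-25=45; pred: 11+5-3=13
Step 5: prey: 45+22-29=38; pred: 13+5-3=15
Step 6: prey: 38+19-28=29; pred: 15+5-4=16
Step 7: prey: 29+14-23=20; pred: 16+4-4=16
Step 8: prey: 20+10-16=14; pred: 16+3-4=15
Step 9: prey: 14+7-10=11; pred: 15+2-4=13
Step 10: prey: 11+5-7=9; pred: 13+1-3=11
Step 11: prey: 9+4-4=9; pred: 11+0-3=8
Max prey = 47 at step 2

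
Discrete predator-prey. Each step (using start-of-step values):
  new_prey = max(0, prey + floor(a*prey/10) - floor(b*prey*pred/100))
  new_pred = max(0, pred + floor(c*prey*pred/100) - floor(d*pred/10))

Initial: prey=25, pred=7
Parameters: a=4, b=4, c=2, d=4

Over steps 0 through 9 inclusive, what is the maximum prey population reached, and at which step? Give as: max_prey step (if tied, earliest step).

Step 1: prey: 25+10-7=28; pred: 7+3-2=8
Step 2: prey: 28+11-8=31; pred: 8+4-3=9
Step 3: prey: 31+12-11=32; pred: 9+5-3=11
Step 4: prey: 32+12-14=30; pred: 11+7-4=14
Step 5: prey: 30+12-16=26; pred: 14+8-5=17
Step 6: prey: 26+10-17=19; pred: 17+8-6=19
Step 7: prey: 19+7-14=12; pred: 19+7-7=19
Step 8: prey: 12+4-9=7; pred: 19+4-7=16
Step 9: prey: 7+2-4=5; pred: 16+2-6=12
Max prey = 32 at step 3

Answer: 32 3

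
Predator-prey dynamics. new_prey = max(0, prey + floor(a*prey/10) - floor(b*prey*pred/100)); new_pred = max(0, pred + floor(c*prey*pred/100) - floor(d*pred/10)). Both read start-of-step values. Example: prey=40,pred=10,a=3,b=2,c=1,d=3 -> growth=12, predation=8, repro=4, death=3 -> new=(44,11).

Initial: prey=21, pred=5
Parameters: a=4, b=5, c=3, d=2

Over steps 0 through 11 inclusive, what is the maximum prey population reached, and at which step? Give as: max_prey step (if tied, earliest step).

Step 1: prey: 21+8-5=24; pred: 5+3-1=7
Step 2: prey: 24+9-8=25; pred: 7+5-1=11
Step 3: prey: 25+10-13=22; pred: 11+8-2=17
Step 4: prey: 22+8-18=12; pred: 17+11-3=25
Step 5: prey: 12+4-15=1; pred: 25+9-5=29
Step 6: prey: 1+0-1=0; pred: 29+0-5=24
Step 7: prey: 0+0-0=0; pred: 24+0-4=20
Step 8: prey: 0+0-0=0; pred: 20+0-4=16
Step 9: prey: 0+0-0=0; pred: 16+0-3=13
Step 10: prey: 0+0-0=0; pred: 13+0-2=11
Step 11: prey: 0+0-0=0; pred: 11+0-2=9
Max prey = 25 at step 2

Answer: 25 2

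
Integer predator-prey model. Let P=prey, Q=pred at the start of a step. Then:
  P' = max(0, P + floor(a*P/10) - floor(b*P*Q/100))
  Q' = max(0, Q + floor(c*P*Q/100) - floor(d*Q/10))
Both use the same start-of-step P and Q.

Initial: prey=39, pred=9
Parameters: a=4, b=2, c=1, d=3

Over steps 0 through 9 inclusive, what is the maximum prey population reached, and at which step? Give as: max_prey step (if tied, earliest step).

Answer: 75 5

Derivation:
Step 1: prey: 39+15-7=47; pred: 9+3-2=10
Step 2: prey: 47+18-9=56; pred: 10+4-3=11
Step 3: prey: 56+22-12=66; pred: 11+6-3=14
Step 4: prey: 66+26-18=74; pred: 14+9-4=19
Step 5: prey: 74+29-28=75; pred: 19+14-5=28
Step 6: prey: 75+30-42=63; pred: 28+21-8=41
Step 7: prey: 63+25-51=37; pred: 41+25-12=54
Step 8: prey: 37+14-39=12; pred: 54+19-16=57
Step 9: prey: 12+4-13=3; pred: 57+6-17=46
Max prey = 75 at step 5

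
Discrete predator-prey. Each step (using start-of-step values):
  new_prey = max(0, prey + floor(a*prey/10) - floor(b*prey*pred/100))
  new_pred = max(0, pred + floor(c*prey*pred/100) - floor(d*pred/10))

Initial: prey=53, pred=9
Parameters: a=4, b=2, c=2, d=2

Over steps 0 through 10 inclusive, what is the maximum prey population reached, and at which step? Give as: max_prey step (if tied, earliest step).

Step 1: prey: 53+21-9=65; pred: 9+9-1=17
Step 2: prey: 65+26-22=69; pred: 17+22-3=36
Step 3: prey: 69+27-49=47; pred: 36+49-7=78
Step 4: prey: 47+18-73=0; pred: 78+73-15=136
Step 5: prey: 0+0-0=0; pred: 136+0-27=109
Step 6: prey: 0+0-0=0; pred: 109+0-21=88
Step 7: prey: 0+0-0=0; pred: 88+0-17=71
Step 8: prey: 0+0-0=0; pred: 71+0-14=57
Step 9: prey: 0+0-0=0; pred: 57+0-11=46
Step 10: prey: 0+0-0=0; pred: 46+0-9=37
Max prey = 69 at step 2

Answer: 69 2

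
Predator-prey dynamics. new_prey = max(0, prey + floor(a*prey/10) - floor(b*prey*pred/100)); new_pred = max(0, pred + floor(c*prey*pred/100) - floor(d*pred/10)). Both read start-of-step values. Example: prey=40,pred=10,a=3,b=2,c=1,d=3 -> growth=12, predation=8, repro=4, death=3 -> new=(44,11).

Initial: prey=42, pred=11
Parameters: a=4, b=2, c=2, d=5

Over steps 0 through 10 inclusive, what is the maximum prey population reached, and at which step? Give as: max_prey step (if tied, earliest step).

Answer: 54 2

Derivation:
Step 1: prey: 42+16-9=49; pred: 11+9-5=15
Step 2: prey: 49+19-14=54; pred: 15+14-7=22
Step 3: prey: 54+21-23=52; pred: 22+23-11=34
Step 4: prey: 52+20-35=37; pred: 34+35-17=52
Step 5: prey: 37+14-38=13; pred: 52+38-26=64
Step 6: prey: 13+5-16=2; pred: 64+16-32=48
Step 7: prey: 2+0-1=1; pred: 48+1-24=25
Step 8: prey: 1+0-0=1; pred: 25+0-12=13
Step 9: prey: 1+0-0=1; pred: 13+0-6=7
Step 10: prey: 1+0-0=1; pred: 7+0-3=4
Max prey = 54 at step 2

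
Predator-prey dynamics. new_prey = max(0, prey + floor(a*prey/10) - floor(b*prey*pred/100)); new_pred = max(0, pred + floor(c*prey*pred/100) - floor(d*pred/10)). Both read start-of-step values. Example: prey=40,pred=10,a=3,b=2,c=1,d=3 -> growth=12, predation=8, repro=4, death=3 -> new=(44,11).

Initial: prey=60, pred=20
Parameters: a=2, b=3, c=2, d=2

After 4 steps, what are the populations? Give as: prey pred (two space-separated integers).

Step 1: prey: 60+12-36=36; pred: 20+24-4=40
Step 2: prey: 36+7-43=0; pred: 40+28-8=60
Step 3: prey: 0+0-0=0; pred: 60+0-12=48
Step 4: prey: 0+0-0=0; pred: 48+0-9=39

Answer: 0 39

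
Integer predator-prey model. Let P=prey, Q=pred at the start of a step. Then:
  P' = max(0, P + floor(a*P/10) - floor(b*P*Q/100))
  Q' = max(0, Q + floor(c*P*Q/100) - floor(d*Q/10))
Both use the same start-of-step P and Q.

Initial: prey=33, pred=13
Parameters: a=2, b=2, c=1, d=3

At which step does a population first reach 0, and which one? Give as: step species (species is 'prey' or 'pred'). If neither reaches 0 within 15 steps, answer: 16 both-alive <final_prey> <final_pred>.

Step 1: prey: 33+6-8=31; pred: 13+4-3=14
Step 2: prey: 31+6-8=29; pred: 14+4-4=14
Step 3: prey: 29+5-8=26; pred: 14+4-4=14
Step 4: prey: 26+5-7=24; pred: 14+3-4=13
Step 5: prey: 24+4-6=22; pred: 13+3-3=13
Step 6: prey: 22+4-5=21; pred: 13+2-3=12
Step 7: prey: 21+4-5=20; pred: 12+2-3=11
Step 8: prey: 20+4-4=20; pred: 11+2-3=10
Step 9: prey: 20+4-4=20; pred: 10+2-3=9
Step 10: prey: 20+4-3=21; pred: 9+1-2=8
Step 11: prey: 21+4-3=22; pred: 8+1-2=7
Step 12: prey: 22+4-3=23; pred: 7+1-2=6
Step 13: prey: 23+4-2=25; pred: 6+1-1=6
Step 14: prey: 25+5-3=27; pred: 6+1-1=6
Step 15: prey: 27+5-3=29; pred: 6+1-1=6
No extinction within 15 steps

Answer: 16 both-alive 29 6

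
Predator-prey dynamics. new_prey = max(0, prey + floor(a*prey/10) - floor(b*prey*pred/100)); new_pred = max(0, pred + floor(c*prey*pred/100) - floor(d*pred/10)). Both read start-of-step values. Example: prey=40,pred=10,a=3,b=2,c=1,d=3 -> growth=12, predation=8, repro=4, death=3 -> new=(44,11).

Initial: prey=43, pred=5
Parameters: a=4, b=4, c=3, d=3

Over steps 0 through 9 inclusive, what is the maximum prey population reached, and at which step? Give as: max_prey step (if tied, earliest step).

Answer: 52 1

Derivation:
Step 1: prey: 43+17-8=52; pred: 5+6-1=10
Step 2: prey: 52+20-20=52; pred: 10+15-3=22
Step 3: prey: 52+20-45=27; pred: 22+34-6=50
Step 4: prey: 27+10-54=0; pred: 50+40-15=75
Step 5: prey: 0+0-0=0; pred: 75+0-22=53
Step 6: prey: 0+0-0=0; pred: 53+0-15=38
Step 7: prey: 0+0-0=0; pred: 38+0-11=27
Step 8: prey: 0+0-0=0; pred: 27+0-8=19
Step 9: prey: 0+0-0=0; pred: 19+0-5=14
Max prey = 52 at step 1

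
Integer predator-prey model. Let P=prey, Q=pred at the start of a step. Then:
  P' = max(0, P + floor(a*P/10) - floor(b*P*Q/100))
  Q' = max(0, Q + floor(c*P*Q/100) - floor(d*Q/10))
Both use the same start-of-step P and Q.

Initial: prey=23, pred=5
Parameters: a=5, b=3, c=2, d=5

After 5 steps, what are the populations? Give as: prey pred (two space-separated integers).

Step 1: prey: 23+11-3=31; pred: 5+2-2=5
Step 2: prey: 31+15-4=42; pred: 5+3-2=6
Step 3: prey: 42+21-7=56; pred: 6+5-3=8
Step 4: prey: 56+28-13=71; pred: 8+8-4=12
Step 5: prey: 71+35-25=81; pred: 12+17-6=23

Answer: 81 23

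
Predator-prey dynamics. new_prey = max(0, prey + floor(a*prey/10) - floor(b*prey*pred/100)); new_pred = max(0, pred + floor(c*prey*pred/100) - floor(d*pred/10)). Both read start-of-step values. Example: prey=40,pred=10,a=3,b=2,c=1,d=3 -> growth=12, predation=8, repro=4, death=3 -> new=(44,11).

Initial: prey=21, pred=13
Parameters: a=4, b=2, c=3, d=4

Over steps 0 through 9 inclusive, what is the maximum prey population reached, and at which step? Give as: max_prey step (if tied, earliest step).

Answer: 26 2

Derivation:
Step 1: prey: 21+8-5=24; pred: 13+8-5=16
Step 2: prey: 24+9-7=26; pred: 16+11-6=21
Step 3: prey: 26+10-10=26; pred: 21+16-8=29
Step 4: prey: 26+10-15=21; pred: 29+22-11=40
Step 5: prey: 21+8-16=13; pred: 40+25-16=49
Step 6: prey: 13+5-12=6; pred: 49+19-19=49
Step 7: prey: 6+2-5=3; pred: 49+8-19=38
Step 8: prey: 3+1-2=2; pred: 38+3-15=26
Step 9: prey: 2+0-1=1; pred: 26+1-10=17
Max prey = 26 at step 2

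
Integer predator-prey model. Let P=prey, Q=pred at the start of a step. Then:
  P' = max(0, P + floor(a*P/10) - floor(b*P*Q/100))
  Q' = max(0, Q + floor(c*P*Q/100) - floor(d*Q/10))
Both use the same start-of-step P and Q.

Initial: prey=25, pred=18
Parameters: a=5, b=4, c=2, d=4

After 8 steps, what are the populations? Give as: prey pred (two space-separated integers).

Step 1: prey: 25+12-18=19; pred: 18+9-7=20
Step 2: prey: 19+9-15=13; pred: 20+7-8=19
Step 3: prey: 13+6-9=10; pred: 19+4-7=16
Step 4: prey: 10+5-6=9; pred: 16+3-6=13
Step 5: prey: 9+4-4=9; pred: 13+2-5=10
Step 6: prey: 9+4-3=10; pred: 10+1-4=7
Step 7: prey: 10+5-2=13; pred: 7+1-2=6
Step 8: prey: 13+6-3=16; pred: 6+1-2=5

Answer: 16 5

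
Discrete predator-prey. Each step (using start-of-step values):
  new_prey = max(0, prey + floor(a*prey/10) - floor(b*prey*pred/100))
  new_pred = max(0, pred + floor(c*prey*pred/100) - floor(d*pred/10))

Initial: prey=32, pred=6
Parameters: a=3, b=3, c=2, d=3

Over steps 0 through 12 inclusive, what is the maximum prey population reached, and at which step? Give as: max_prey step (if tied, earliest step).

Step 1: prey: 32+9-5=36; pred: 6+3-1=8
Step 2: prey: 36+10-8=38; pred: 8+5-2=11
Step 3: prey: 38+11-12=37; pred: 11+8-3=16
Step 4: prey: 37+11-17=31; pred: 16+11-4=23
Step 5: prey: 31+9-21=19; pred: 23+14-6=31
Step 6: prey: 19+5-17=7; pred: 31+11-9=33
Step 7: prey: 7+2-6=3; pred: 33+4-9=28
Step 8: prey: 3+0-2=1; pred: 28+1-8=21
Step 9: prey: 1+0-0=1; pred: 21+0-6=15
Step 10: prey: 1+0-0=1; pred: 15+0-4=11
Step 11: prey: 1+0-0=1; pred: 11+0-3=8
Step 12: prey: 1+0-0=1; pred: 8+0-2=6
Max prey = 38 at step 2

Answer: 38 2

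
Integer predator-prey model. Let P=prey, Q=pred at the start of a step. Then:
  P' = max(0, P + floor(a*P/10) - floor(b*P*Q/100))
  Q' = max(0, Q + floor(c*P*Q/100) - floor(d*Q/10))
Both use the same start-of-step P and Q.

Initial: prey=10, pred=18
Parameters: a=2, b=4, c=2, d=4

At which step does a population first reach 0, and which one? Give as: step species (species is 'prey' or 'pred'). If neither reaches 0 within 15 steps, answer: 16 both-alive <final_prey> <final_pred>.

Step 1: prey: 10+2-7=5; pred: 18+3-7=14
Step 2: prey: 5+1-2=4; pred: 14+1-5=10
Step 3: prey: 4+0-1=3; pred: 10+0-4=6
Step 4: prey: 3+0-0=3; pred: 6+0-2=4
Step 5: prey: 3+0-0=3; pred: 4+0-1=3
Step 6: prey: 3+0-0=3; pred: 3+0-1=2
Step 7: prey: 3+0-0=3; pred: 2+0-0=2
Steps 8-15: state stable at prey=3, pred=2 (no change)
No extinction within 15 steps

Answer: 16 both-alive 3 2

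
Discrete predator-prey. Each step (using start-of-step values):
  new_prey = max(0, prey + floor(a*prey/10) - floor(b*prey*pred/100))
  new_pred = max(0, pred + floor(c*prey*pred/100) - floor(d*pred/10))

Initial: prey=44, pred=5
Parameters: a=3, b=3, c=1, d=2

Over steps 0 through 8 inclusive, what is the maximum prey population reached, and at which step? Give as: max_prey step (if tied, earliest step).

Answer: 61 3

Derivation:
Step 1: prey: 44+13-6=51; pred: 5+2-1=6
Step 2: prey: 51+15-9=57; pred: 6+3-1=8
Step 3: prey: 57+17-13=61; pred: 8+4-1=11
Step 4: prey: 61+18-20=59; pred: 11+6-2=15
Step 5: prey: 59+17-26=50; pred: 15+8-3=20
Step 6: prey: 50+15-30=35; pred: 20+10-4=26
Step 7: prey: 35+10-27=18; pred: 26+9-5=30
Step 8: prey: 18+5-16=7; pred: 30+5-6=29
Max prey = 61 at step 3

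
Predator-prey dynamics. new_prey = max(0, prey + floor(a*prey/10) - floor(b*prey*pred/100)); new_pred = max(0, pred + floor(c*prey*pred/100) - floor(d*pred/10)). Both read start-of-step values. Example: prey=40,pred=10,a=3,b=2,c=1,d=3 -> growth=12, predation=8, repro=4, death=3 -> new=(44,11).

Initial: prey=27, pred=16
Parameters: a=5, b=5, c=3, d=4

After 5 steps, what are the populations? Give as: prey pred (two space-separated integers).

Step 1: prey: 27+13-21=19; pred: 16+12-6=22
Step 2: prey: 19+9-20=8; pred: 22+12-8=26
Step 3: prey: 8+4-10=2; pred: 26+6-10=22
Step 4: prey: 2+1-2=1; pred: 22+1-8=15
Step 5: prey: 1+0-0=1; pred: 15+0-6=9

Answer: 1 9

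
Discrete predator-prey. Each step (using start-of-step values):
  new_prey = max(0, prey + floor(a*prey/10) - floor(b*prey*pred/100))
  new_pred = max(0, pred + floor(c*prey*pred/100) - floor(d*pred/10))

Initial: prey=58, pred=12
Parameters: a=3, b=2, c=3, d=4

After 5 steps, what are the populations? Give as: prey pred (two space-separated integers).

Answer: 0 50

Derivation:
Step 1: prey: 58+17-13=62; pred: 12+20-4=28
Step 2: prey: 62+18-34=46; pred: 28+52-11=69
Step 3: prey: 46+13-63=0; pred: 69+95-27=137
Step 4: prey: 0+0-0=0; pred: 137+0-54=83
Step 5: prey: 0+0-0=0; pred: 83+0-33=50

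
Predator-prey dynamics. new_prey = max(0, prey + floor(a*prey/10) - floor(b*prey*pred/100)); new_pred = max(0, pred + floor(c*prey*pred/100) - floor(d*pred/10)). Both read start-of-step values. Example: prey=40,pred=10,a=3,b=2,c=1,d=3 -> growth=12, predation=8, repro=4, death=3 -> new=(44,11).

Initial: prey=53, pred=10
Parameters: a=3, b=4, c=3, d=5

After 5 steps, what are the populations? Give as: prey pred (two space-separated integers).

Answer: 0 12

Derivation:
Step 1: prey: 53+15-21=47; pred: 10+15-5=20
Step 2: prey: 47+14-37=24; pred: 20+28-10=38
Step 3: prey: 24+7-36=0; pred: 38+27-19=46
Step 4: prey: 0+0-0=0; pred: 46+0-23=23
Step 5: prey: 0+0-0=0; pred: 23+0-11=12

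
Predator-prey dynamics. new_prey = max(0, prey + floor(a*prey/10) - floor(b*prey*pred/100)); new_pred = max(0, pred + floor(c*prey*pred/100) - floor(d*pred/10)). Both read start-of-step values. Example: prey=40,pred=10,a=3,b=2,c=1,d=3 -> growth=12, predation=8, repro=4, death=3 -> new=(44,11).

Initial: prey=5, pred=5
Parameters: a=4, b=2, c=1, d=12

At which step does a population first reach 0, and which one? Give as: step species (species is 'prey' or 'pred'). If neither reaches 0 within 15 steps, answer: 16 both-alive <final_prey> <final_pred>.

Step 1: prey: 5+2-0=7; pred: 5+0-6=0
First extinction: pred at step 1

Answer: 1 pred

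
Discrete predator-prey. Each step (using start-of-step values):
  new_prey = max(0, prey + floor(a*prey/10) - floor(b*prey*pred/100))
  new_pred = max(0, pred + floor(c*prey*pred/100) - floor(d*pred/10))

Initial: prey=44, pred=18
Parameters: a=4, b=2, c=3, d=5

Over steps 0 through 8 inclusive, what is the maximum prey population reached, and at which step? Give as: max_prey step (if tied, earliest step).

Step 1: prey: 44+17-15=46; pred: 18+23-9=32
Step 2: prey: 46+18-29=35; pred: 32+44-16=60
Step 3: prey: 35+14-42=7; pred: 60+63-30=93
Step 4: prey: 7+2-13=0; pred: 93+19-46=66
Step 5: prey: 0+0-0=0; pred: 66+0-33=33
Step 6: prey: 0+0-0=0; pred: 33+0-16=17
Step 7: prey: 0+0-0=0; pred: 17+0-8=9
Step 8: prey: 0+0-0=0; pred: 9+0-4=5
Max prey = 46 at step 1

Answer: 46 1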